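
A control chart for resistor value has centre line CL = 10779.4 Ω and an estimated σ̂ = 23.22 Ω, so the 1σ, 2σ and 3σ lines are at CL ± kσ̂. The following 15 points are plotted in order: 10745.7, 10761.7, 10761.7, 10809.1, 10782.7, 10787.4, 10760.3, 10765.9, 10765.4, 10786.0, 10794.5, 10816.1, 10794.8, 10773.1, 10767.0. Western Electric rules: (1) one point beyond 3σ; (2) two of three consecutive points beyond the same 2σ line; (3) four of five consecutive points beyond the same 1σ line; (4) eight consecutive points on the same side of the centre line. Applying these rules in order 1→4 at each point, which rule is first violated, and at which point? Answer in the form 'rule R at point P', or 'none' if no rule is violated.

Zone of each point (C = within 1σ̂, B = 1σ̂–2σ̂, A = 2σ̂–3σ̂, * = beyond 3σ̂; sign = side of CL): 1:-B, 2:-C, 3:-C, 4:+B, 5:+C, 6:+C, 7:-C, 8:-C, 9:-C, 10:+C, 11:+C, 12:+B, 13:+C, 14:-C, 15:-C
No rule fires across all 15 points.

none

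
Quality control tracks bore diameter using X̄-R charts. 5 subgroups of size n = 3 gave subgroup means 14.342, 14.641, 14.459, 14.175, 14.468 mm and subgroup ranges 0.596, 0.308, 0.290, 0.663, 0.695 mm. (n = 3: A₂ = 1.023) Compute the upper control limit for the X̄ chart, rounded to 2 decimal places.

X̄̄ = (14.342 + 14.641 + 14.459 + 14.175 + 14.468) / 5 = 72.0850 / 5 = 14.4170
R̄ = (0.596 + 0.308 + 0.290 + 0.663 + 0.695) / 5 = 2.5520 / 5 = 0.5104
UCL = X̄̄ + A₂·R̄ = 14.4170 + 1.023 × 0.5104 = 14.9391

14.94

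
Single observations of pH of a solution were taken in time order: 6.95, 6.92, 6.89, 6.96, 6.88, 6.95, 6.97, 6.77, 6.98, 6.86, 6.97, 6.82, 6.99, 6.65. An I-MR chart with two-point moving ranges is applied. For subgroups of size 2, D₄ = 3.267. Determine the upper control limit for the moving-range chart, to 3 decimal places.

Moving ranges: 0.03, 0.03, 0.07, 0.08, 0.07, 0.02, 0.20, 0.21, 0.12, 0.11, 0.15, 0.17, 0.34; M̄R̄ = 1.6000 / 13 = 0.1231
UCL_MR = D₄·M̄R̄ = 3.267 × 0.1231 = 0.4021

0.402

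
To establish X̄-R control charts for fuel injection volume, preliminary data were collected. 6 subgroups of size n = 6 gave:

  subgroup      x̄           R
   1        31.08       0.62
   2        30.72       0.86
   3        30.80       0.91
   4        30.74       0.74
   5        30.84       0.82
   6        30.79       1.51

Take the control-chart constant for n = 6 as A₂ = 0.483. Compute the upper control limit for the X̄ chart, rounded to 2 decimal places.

X̄̄ = (31.08 + 30.72 + 30.80 + 30.74 + 30.84 + 30.79) / 6 = 184.9700 / 6 = 30.8283
R̄ = (0.62 + 0.86 + 0.91 + 0.74 + 0.82 + 1.51) / 6 = 5.4600 / 6 = 0.9100
UCL = X̄̄ + A₂·R̄ = 30.8283 + 0.483 × 0.9100 = 31.2679

31.27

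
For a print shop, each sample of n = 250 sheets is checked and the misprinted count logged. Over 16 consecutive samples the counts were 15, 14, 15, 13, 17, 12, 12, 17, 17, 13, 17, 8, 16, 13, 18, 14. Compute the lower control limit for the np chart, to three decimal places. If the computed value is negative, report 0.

p̄ = Σdᵢ / (k·n) = 231 / (16 × 250) = 0.05775
LCL = np̄ − 3·√(np̄(1−p̄)) = 14.4375 − 3 × 3.6883 = 3.3725

3.373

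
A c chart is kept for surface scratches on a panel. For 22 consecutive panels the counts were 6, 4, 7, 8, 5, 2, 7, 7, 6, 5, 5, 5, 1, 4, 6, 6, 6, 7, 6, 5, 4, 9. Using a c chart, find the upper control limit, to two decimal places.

12.54

c̄ = (6 + 4 + 7 + 8 + 5 + 2 + 7 + 7 + 6 + 5 + 5 + 5 + 1 + 4 + 6 + 6 + 6 + 7 + 6 + 5 + 4 + 9) / 22 = 121 / 22 = 5.5000
UCL = c̄ + 3√c̄ = 5.5000 + 3 × √5.5000 = 5.5000 + 3 × 2.3452 = 12.5356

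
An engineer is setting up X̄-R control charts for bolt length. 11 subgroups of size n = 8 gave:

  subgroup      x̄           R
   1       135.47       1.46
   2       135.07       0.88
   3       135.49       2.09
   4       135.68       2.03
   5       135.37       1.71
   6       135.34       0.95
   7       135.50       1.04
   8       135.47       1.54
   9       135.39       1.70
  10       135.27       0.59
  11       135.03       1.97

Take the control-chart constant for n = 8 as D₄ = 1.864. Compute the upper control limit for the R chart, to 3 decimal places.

2.704

R̄ = (1.46 + 0.88 + 2.09 + 2.03 + 1.71 + 0.95 + 1.04 + 1.54 + 1.70 + 0.59 + 1.97) / 11 = 15.9600 / 11 = 1.4509
UCL_R = D₄·R̄ = 1.864 × 1.4509 = 2.7045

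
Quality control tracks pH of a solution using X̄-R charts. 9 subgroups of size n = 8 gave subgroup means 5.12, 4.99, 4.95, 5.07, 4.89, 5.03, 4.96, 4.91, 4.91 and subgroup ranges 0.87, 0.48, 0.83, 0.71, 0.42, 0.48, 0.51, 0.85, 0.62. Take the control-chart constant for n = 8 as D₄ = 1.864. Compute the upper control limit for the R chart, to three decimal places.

R̄ = (0.87 + 0.48 + 0.83 + 0.71 + 0.42 + 0.48 + 0.51 + 0.85 + 0.62) / 9 = 5.7700 / 9 = 0.6411
UCL_R = D₄·R̄ = 1.864 × 0.6411 = 1.1950

1.195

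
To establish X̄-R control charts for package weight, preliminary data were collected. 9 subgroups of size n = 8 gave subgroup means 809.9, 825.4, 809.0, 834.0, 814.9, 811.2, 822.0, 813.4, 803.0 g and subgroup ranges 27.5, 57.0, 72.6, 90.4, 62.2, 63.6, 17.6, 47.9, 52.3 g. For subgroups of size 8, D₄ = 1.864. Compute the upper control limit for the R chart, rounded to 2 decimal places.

R̄ = (27.5 + 57.0 + 72.6 + 90.4 + 62.2 + 63.6 + 17.6 + 47.9 + 52.3) / 9 = 491.1000 / 9 = 54.5667
UCL_R = D₄·R̄ = 1.864 × 54.5667 = 101.7123

101.71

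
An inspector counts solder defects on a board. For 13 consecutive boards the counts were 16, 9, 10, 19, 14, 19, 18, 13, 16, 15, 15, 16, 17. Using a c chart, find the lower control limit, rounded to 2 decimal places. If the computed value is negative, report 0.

3.48

c̄ = (16 + 9 + 10 + 19 + 14 + 19 + 18 + 13 + 16 + 15 + 15 + 16 + 17) / 13 = 197 / 13 = 15.1538
LCL = c̄ − 3√c̄ = 15.1538 − 3 × 3.8928 = 3.4755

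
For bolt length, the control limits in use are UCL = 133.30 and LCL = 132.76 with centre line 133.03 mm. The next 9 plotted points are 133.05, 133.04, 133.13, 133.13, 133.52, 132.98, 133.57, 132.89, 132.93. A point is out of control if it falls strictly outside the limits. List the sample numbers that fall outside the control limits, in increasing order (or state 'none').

Compare each point to [132.76, 133.30]: sample 5 = 133.52 > UCL; sample 7 = 133.57 > UCL.

5, 7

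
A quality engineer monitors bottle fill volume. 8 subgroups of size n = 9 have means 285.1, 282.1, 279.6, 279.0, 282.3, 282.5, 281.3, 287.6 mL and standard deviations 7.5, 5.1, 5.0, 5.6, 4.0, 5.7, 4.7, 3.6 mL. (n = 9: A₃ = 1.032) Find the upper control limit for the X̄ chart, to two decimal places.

X̄̄ = (285.1 + 282.1 + 279.6 + 279.0 + 282.3 + 282.5 + 281.3 + 287.6) / 8 = 282.4375
s̄ = (7.5 + 5.1 + 5.0 + 5.6 + 4.0 + 5.7 + 4.7 + 3.6) / 8 = 5.1500
UCL = X̄̄ + A₃·s̄ = 282.4375 + 1.032 × 5.1500 = 287.7523

287.75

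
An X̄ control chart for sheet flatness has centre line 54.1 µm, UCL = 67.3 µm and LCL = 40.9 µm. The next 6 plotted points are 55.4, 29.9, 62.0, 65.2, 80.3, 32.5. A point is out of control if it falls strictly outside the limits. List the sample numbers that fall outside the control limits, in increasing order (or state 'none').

2, 5, 6

Compare each point to [40.9, 67.3]: sample 2 = 29.9 < LCL; sample 5 = 80.3 > UCL; sample 6 = 32.5 < LCL.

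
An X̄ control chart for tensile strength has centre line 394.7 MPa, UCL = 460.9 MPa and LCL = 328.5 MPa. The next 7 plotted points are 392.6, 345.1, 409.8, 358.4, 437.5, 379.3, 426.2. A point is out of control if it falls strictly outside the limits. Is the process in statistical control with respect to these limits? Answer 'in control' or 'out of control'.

in control

All 7 points lie within [328.5, 460.9].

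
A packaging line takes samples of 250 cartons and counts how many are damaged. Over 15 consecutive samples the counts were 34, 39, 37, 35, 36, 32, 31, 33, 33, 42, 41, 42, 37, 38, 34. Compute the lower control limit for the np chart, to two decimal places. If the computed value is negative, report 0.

p̄ = Σdᵢ / (k·n) = 544 / (15 × 250) = 0.14507
LCL = np̄ − 3·√(np̄(1−p̄)) = 36.2667 − 3 × 5.5683 = 19.5619

19.56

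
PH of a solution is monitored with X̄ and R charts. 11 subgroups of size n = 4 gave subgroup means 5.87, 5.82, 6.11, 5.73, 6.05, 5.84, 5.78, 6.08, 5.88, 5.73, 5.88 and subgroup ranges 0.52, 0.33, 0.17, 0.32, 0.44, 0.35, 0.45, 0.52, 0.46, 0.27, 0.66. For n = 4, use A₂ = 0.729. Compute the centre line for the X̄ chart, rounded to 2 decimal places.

X̄̄ = (5.87 + 5.82 + 6.11 + 5.73 + 6.05 + 5.84 + 5.78 + 6.08 + 5.88 + 5.73 + 5.88) / 11 = 64.7700 / 11 = 5.8882
CL = X̄̄ = 5.8882

5.89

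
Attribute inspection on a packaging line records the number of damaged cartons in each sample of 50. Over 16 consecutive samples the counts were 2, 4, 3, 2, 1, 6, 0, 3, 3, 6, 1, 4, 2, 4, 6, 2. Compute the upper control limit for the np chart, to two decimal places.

p̄ = Σdᵢ / (k·n) = 49 / (16 × 50) = 0.06125
UCL = np̄ + 3·√(np̄(1−p̄)) = 3.0625 + 3 × √(3.0625×0.93875) = 3.0625 + 3 × 1.6956 = 8.1492

8.15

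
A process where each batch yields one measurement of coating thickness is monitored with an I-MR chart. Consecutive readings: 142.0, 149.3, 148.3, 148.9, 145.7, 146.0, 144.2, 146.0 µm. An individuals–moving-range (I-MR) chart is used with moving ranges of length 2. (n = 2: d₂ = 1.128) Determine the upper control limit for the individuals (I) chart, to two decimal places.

152.38

X̄ = (142.0 + 149.3 + 148.3 + 148.9 + 145.7 + 146.0 + 144.2 + 146.0) / 8 = 146.3000
Moving ranges: 7.3, 1.0, 0.6, 3.2, 0.3, 1.8, 1.8; M̄R̄ = 16.0000 / 7 = 2.2857
UCL = X̄ + 3·M̄R̄/d₂ = 146.3000 + 3 × 2.2857 / 1.128 = 152.3790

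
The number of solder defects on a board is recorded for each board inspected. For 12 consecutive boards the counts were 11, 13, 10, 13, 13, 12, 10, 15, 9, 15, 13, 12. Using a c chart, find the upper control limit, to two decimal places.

22.63

c̄ = (11 + 13 + 10 + 13 + 13 + 12 + 10 + 15 + 9 + 15 + 13 + 12) / 12 = 146 / 12 = 12.1667
UCL = c̄ + 3√c̄ = 12.1667 + 3 × √12.1667 = 12.1667 + 3 × 3.4881 = 22.6309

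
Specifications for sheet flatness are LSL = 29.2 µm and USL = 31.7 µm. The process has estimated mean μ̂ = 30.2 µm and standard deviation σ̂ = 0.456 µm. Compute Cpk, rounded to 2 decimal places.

Cpu = (USL − μ̂) / (3σ̂) = (31.7 − 30.2) / (3 × 0.456) = 1.0965; Cpl = (μ̂ − LSL) / (3σ̂) = (30.2 − 29.2) / (3 × 0.456) = 0.7310; Cpk = min(Cpu, Cpl) = 0.7310

0.73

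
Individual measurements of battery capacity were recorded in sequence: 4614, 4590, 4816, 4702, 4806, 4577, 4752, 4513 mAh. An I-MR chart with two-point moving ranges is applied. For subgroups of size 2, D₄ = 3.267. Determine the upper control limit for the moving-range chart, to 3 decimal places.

Moving ranges: 24, 226, 114, 104, 229, 175, 239; M̄R̄ = 1111.0000 / 7 = 158.7143
UCL_MR = D₄·M̄R̄ = 3.267 × 158.7143 = 518.5196

518.520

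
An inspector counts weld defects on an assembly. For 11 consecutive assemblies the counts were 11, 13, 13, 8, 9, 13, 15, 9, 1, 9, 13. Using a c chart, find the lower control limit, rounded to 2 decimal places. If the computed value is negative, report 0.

c̄ = (11 + 13 + 13 + 8 + 9 + 13 + 15 + 9 + 1 + 9 + 13) / 11 = 114 / 11 = 10.3636
LCL = c̄ − 3√c̄ = 10.3636 − 3 × 3.2193 = 0.7059

0.71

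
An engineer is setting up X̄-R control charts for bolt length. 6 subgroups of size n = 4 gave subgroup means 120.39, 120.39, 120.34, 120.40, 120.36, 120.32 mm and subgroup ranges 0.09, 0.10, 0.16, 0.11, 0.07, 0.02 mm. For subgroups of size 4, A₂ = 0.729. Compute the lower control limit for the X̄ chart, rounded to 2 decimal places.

X̄̄ = (120.39 + 120.39 + 120.34 + 120.40 + 120.36 + 120.32) / 6 = 722.2000 / 6 = 120.3667
R̄ = (0.09 + 0.10 + 0.16 + 0.11 + 0.07 + 0.02) / 6 = 0.5500 / 6 = 0.0917
LCL = X̄̄ − A₂·R̄ = 120.3667 − 0.729 × 0.0917 = 120.2998

120.30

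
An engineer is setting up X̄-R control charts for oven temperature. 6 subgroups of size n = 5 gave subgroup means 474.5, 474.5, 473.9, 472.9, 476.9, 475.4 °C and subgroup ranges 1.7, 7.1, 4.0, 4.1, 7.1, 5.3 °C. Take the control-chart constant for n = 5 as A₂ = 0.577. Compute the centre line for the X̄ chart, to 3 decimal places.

474.683

X̄̄ = (474.5 + 474.5 + 473.9 + 472.9 + 476.9 + 475.4) / 6 = 2848.1000 / 6 = 474.6833
CL = X̄̄ = 474.6833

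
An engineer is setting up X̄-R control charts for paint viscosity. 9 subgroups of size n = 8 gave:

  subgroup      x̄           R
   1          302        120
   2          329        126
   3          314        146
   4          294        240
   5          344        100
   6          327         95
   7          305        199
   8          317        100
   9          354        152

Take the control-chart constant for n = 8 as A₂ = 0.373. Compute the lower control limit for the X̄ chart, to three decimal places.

267.701

X̄̄ = (302 + 329 + 314 + 294 + 344 + 327 + 305 + 317 + 354) / 9 = 2886.0000 / 9 = 320.6667
R̄ = (120 + 126 + 146 + 240 + 100 + 95 + 199 + 100 + 152) / 9 = 1278.0000 / 9 = 142.0000
LCL = X̄̄ − A₂·R̄ = 320.6667 − 0.373 × 142.0000 = 267.7007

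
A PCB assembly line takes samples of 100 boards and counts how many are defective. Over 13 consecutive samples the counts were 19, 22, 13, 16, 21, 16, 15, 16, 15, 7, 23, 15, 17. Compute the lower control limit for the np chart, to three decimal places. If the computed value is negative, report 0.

p̄ = Σdᵢ / (k·n) = 215 / (13 × 100) = 0.16538
LCL = np̄ − 3·√(np̄(1−p̄)) = 16.5385 − 3 × 3.7153 = 5.3926

5.393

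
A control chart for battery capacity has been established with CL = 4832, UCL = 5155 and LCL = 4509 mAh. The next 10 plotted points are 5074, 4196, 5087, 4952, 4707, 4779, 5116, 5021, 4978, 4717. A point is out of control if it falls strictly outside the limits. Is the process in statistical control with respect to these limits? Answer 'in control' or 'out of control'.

Compare each point to [4509, 5155]: sample 2 = 4196 < LCL.

out of control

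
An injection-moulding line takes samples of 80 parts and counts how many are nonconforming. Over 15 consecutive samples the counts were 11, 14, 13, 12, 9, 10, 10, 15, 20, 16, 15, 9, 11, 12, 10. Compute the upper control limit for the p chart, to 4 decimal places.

0.2775

p̄ = Σdᵢ / (k·n) = 187 / (15 × 80) = 0.15583
UCL = p̄ + 3·√(p̄(1−p̄)/n) = 0.15583 + 3 × √(0.15583×0.84417/80) = 0.15583 + 3 × 0.04055 = 0.27749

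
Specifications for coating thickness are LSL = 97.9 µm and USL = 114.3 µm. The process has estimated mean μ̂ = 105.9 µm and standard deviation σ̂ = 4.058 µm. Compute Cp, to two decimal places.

0.67

Cp = (USL − LSL) / (6σ̂) = (114.3 − 97.9) / (6 × 4.058) = 16.4000 / 24.3480 = 0.6736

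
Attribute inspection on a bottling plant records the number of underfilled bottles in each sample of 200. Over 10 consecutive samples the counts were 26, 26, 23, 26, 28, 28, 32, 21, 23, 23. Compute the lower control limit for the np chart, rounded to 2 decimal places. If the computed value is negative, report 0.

p̄ = Σdᵢ / (k·n) = 256 / (10 × 200) = 0.12800
LCL = np̄ − 3·√(np̄(1−p̄)) = 25.6000 − 3 × 4.7247 = 11.4258

11.43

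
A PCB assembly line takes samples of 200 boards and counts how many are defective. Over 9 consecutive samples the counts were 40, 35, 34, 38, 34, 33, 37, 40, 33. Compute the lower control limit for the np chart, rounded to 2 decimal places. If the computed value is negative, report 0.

p̄ = Σdᵢ / (k·n) = 324 / (9 × 200) = 0.18000
LCL = np̄ − 3·√(np̄(1−p̄)) = 36.0000 − 3 × 5.4332 = 19.7003

19.70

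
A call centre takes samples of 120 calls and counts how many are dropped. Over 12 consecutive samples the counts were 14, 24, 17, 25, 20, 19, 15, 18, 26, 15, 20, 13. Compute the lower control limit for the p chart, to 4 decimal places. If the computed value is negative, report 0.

0.0573

p̄ = Σdᵢ / (k·n) = 226 / (12 × 120) = 0.15694
LCL = p̄ − 3·√(p̄(1−p̄)/n) = 0.15694 − 3 × 0.03321 = 0.05733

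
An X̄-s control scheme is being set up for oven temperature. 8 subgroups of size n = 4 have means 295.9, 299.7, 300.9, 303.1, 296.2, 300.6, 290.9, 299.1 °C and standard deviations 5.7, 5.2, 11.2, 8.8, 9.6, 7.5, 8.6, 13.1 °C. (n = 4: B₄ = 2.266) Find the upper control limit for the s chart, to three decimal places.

s̄ = (5.7 + 5.2 + 11.2 + 8.8 + 9.6 + 7.5 + 8.6 + 13.1) / 8 = 8.7125
UCL_s = B₄·s̄ = 2.266 × 8.7125 = 19.7425

19.743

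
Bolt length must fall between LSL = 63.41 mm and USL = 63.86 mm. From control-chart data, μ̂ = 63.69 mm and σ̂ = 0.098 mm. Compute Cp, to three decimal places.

0.765

Cp = (USL − LSL) / (6σ̂) = (63.86 − 63.41) / (6 × 0.098) = 0.4500 / 0.5880 = 0.7653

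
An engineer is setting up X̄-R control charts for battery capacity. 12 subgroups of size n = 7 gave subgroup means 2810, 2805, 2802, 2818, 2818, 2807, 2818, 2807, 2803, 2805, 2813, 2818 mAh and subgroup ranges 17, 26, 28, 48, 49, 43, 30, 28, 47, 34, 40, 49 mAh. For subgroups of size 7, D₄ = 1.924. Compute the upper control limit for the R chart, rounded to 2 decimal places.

R̄ = (17 + 26 + 28 + 48 + 49 + 43 + 30 + 28 + 47 + 34 + 40 + 49) / 12 = 439.0000 / 12 = 36.5833
UCL_R = D₄·R̄ = 1.924 × 36.5833 = 70.3863

70.39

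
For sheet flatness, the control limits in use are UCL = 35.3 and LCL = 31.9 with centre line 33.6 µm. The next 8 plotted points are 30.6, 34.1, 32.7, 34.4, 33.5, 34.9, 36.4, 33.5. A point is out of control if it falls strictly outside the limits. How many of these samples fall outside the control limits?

Compare each point to [31.9, 35.3]: sample 1 = 30.6 < LCL; sample 7 = 36.4 > UCL.

2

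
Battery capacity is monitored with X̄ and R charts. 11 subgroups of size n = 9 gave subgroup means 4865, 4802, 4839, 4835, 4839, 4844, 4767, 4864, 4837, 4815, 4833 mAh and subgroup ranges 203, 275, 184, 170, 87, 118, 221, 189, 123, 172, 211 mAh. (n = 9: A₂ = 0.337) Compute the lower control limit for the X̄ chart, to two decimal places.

4771.08

X̄̄ = (4865 + 4802 + 4839 + 4835 + 4839 + 4844 + 4767 + 4864 + 4837 + 4815 + 4833) / 11 = 53140.0000 / 11 = 4830.9091
R̄ = (203 + 275 + 184 + 170 + 87 + 118 + 221 + 189 + 123 + 172 + 211) / 11 = 1953.0000 / 11 = 177.5455
LCL = X̄̄ − A₂·R̄ = 4830.9091 − 0.337 × 177.5455 = 4771.0763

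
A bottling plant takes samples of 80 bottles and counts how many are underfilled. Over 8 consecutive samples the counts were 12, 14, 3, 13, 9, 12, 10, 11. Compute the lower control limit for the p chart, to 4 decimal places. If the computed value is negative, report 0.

0.0180

p̄ = Σdᵢ / (k·n) = 84 / (8 × 80) = 0.13125
LCL = p̄ − 3·√(p̄(1−p̄)/n) = 0.13125 − 3 × 0.03775 = 0.01799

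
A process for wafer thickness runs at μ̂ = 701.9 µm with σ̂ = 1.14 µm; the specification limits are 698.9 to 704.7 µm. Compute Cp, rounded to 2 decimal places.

Cp = (USL − LSL) / (6σ̂) = (704.7 − 698.9) / (6 × 1.14) = 5.8000 / 6.8400 = 0.8480

0.85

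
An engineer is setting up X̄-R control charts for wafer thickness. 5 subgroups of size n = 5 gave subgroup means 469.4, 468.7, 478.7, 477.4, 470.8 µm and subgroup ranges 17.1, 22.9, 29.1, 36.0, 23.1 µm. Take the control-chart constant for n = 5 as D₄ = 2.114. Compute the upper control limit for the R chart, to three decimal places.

R̄ = (17.1 + 22.9 + 29.1 + 36.0 + 23.1) / 5 = 128.2000 / 5 = 25.6400
UCL_R = D₄·R̄ = 2.114 × 25.6400 = 54.2030

54.203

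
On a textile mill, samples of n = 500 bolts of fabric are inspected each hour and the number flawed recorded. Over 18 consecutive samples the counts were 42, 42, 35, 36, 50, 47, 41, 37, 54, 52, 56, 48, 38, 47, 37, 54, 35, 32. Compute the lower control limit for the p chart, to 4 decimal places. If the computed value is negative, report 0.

p̄ = Σdᵢ / (k·n) = 783 / (18 × 500) = 0.08700
LCL = p̄ − 3·√(p̄(1−p̄)/n) = 0.08700 − 3 × 0.01260 = 0.04919

0.0492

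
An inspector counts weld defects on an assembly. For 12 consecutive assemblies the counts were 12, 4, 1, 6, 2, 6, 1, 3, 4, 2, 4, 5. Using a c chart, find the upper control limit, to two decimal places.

10.29

c̄ = (12 + 4 + 1 + 6 + 2 + 6 + 1 + 3 + 4 + 2 + 4 + 5) / 12 = 50 / 12 = 4.1667
UCL = c̄ + 3√c̄ = 4.1667 + 3 × √4.1667 = 4.1667 + 3 × 2.0412 = 10.2904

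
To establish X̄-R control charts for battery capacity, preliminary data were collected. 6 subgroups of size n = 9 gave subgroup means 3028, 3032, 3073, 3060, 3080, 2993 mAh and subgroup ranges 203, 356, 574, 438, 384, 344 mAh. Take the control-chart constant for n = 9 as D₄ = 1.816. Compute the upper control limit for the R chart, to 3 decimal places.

R̄ = (203 + 356 + 574 + 438 + 384 + 344) / 6 = 2299.0000 / 6 = 383.1667
UCL_R = D₄·R̄ = 1.816 × 383.1667 = 695.8307

695.831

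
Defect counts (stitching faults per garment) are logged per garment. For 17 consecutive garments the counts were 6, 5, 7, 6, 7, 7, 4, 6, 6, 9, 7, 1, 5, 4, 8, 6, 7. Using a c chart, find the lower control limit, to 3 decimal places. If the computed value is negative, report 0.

0.000

c̄ = (6 + 5 + 7 + 6 + 7 + 7 + 4 + 6 + 6 + 9 + 7 + 1 + 5 + 4 + 8 + 6 + 7) / 17 = 101 / 17 = 5.9412
LCL = c̄ − 3√c̄ = 5.9412 − 3 × 2.4375 = -1.3712 → 0 (cannot be negative)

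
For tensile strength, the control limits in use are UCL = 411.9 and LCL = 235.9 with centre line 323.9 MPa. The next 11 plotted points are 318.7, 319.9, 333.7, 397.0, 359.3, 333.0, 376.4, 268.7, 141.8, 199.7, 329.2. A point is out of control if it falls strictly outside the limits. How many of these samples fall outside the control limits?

2

Compare each point to [235.9, 411.9]: sample 9 = 141.8 < LCL; sample 10 = 199.7 < LCL.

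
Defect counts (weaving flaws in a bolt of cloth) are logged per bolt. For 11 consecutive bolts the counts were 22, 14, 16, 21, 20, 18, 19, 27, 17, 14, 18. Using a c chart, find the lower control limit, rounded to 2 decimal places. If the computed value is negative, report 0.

c̄ = (22 + 14 + 16 + 21 + 20 + 18 + 19 + 27 + 17 + 14 + 18) / 11 = 206 / 11 = 18.7273
LCL = c̄ − 3√c̄ = 18.7273 − 3 × 4.3275 = 5.7448

5.74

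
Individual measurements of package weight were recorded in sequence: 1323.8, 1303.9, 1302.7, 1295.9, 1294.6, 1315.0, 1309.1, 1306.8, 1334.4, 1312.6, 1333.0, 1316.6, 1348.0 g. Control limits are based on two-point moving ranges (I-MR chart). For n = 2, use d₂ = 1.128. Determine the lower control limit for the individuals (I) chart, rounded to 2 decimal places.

X̄ = (1323.8 + 1303.9 + 1302.7 + 1295.9 + 1294.6 + 1315.0 + 1309.1 + 1306.8 + 1334.4 + 1312.6 + 1333.0 + 1316.6 + 1348.0) / 13 = 1315.1077
Moving ranges: 19.9, 1.2, 6.8, 1.3, 20.4, 5.9, 2.3, 27.6, 21.8, 20.4, 16.4, 31.4; M̄R̄ = 175.4000 / 12 = 14.6167
LCL = X̄ − 3·M̄R̄/d₂ = 1315.1077 − 3 × 14.6167 / 1.128 = 1276.2336

1276.23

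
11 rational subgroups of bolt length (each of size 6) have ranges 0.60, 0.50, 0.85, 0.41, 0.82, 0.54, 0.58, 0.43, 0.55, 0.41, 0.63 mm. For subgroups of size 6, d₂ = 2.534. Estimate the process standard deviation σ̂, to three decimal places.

0.227

R̄ = (0.60 + 0.50 + 0.85 + 0.41 + 0.82 + 0.54 + 0.58 + 0.43 + 0.55 + 0.41 + 0.63) / 11 = 0.5745
σ̂ = R̄ / d₂ = 0.5745 / 2.534 = 0.2267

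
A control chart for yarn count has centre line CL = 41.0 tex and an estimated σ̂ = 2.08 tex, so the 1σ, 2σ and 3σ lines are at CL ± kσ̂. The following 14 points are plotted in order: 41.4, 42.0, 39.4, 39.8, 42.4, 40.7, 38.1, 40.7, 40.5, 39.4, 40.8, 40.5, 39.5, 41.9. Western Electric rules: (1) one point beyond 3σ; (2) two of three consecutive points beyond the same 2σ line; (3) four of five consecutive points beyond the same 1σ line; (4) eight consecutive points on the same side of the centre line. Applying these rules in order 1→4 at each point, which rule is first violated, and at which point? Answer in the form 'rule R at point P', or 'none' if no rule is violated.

Zone of each point (C = within 1σ̂, B = 1σ̂–2σ̂, A = 2σ̂–3σ̂, * = beyond 3σ̂; sign = side of CL): 1:+C, 2:+C, 3:-C, 4:-C, 5:+C, 6:-C, 7:-B, 8:-C, 9:-C, 10:-C, 11:-C, 12:-C, 13:-C, 14:+C
Rule 4 (eight consecutive points on the same side of the centre line) is satisfied at point 13.

rule 4 at point 13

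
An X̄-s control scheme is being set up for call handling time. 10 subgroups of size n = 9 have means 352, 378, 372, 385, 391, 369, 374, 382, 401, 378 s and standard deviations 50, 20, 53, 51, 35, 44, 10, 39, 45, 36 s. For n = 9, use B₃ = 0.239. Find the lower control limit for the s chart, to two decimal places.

9.15

s̄ = (50 + 20 + 53 + 51 + 35 + 44 + 10 + 39 + 45 + 36) / 10 = 38.3000
LCL_s = B₃·s̄ = 0.239 × 38.3000 = 9.1537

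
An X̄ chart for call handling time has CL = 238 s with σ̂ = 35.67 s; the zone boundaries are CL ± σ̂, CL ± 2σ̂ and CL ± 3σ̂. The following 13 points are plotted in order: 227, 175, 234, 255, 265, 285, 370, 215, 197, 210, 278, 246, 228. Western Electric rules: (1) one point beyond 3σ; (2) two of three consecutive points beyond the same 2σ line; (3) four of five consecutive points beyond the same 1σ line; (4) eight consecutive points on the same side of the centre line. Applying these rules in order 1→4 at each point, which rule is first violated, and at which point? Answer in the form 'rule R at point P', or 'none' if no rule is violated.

rule 1 at point 7

Zone of each point (C = within 1σ̂, B = 1σ̂–2σ̂, A = 2σ̂–3σ̂, * = beyond 3σ̂; sign = side of CL): 1:-C, 2:-B, 3:-C, 4:+C, 5:+C, 6:+B, 7:+*, 8:-C, 9:-B, 10:-C, 11:+B, 12:+C, 13:-C
Rule 1 (one point beyond the 3σ limits) is satisfied at point 7.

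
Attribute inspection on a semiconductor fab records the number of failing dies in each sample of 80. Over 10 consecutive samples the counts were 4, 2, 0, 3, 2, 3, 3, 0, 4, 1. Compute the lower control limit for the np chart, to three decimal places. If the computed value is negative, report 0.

p̄ = Σdᵢ / (k·n) = 22 / (10 × 80) = 0.02750
LCL = np̄ − 3·√(np̄(1−p̄)) = 2.2000 − 3 × 1.4627 = -2.1881 → 0 (negative, so LCL = 0)

0.000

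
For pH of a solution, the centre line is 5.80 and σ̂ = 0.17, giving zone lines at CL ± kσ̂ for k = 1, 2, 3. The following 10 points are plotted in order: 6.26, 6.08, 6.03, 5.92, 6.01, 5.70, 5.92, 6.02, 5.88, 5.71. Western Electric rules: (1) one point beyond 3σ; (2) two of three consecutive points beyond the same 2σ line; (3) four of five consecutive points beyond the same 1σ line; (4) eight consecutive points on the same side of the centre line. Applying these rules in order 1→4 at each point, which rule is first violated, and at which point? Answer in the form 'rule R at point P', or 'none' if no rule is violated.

rule 3 at point 5

Zone of each point (C = within 1σ̂, B = 1σ̂–2σ̂, A = 2σ̂–3σ̂, * = beyond 3σ̂; sign = side of CL): 1:+A, 2:+B, 3:+B, 4:+C, 5:+B, 6:-C, 7:+C, 8:+B, 9:+C, 10:-C
Rule 3 (four of five consecutive points beyond the same 1σ limit) is satisfied at point 5.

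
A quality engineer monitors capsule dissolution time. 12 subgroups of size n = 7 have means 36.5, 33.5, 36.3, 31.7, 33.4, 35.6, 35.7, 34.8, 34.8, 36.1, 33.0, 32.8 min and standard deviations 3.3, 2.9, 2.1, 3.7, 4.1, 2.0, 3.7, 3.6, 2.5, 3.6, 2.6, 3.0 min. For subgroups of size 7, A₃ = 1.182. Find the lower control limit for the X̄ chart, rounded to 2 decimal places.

30.86

X̄̄ = (36.5 + 33.5 + 36.3 + 31.7 + 33.4 + 35.6 + 35.7 + 34.8 + 34.8 + 36.1 + 33.0 + 32.8) / 12 = 34.5167
s̄ = (3.3 + 2.9 + 2.1 + 3.7 + 4.1 + 2.0 + 3.7 + 3.6 + 2.5 + 3.6 + 2.6 + 3.0) / 12 = 3.0917
LCL = X̄̄ − A₃·s̄ = 34.5167 − 1.182 × 3.0917 = 30.8623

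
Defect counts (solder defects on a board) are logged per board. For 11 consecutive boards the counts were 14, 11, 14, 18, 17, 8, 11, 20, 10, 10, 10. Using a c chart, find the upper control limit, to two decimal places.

c̄ = (14 + 11 + 14 + 18 + 17 + 8 + 11 + 20 + 10 + 10 + 10) / 11 = 143 / 11 = 13.0000
UCL = c̄ + 3√c̄ = 13.0000 + 3 × √13.0000 = 13.0000 + 3 × 3.6056 = 23.8167

23.82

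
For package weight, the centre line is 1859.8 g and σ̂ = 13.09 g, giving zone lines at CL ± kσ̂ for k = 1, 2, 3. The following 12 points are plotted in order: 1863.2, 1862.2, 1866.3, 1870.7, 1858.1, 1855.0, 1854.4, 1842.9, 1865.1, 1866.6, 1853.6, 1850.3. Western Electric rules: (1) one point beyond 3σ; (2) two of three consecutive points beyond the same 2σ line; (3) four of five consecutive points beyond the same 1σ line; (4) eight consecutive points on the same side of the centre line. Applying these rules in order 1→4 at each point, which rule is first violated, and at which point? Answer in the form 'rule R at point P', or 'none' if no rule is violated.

none

Zone of each point (C = within 1σ̂, B = 1σ̂–2σ̂, A = 2σ̂–3σ̂, * = beyond 3σ̂; sign = side of CL): 1:+C, 2:+C, 3:+C, 4:+C, 5:-C, 6:-C, 7:-C, 8:-B, 9:+C, 10:+C, 11:-C, 12:-C
No rule fires across all 12 points.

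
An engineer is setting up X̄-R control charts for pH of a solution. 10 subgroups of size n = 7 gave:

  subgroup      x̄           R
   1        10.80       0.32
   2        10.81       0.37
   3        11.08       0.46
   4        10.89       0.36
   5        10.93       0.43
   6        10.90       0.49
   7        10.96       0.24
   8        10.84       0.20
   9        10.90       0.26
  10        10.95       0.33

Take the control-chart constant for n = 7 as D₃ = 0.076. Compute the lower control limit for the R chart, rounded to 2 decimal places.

0.03

R̄ = (0.32 + 0.37 + 0.46 + 0.36 + 0.43 + 0.49 + 0.24 + 0.20 + 0.26 + 0.33) / 10 = 3.4600 / 10 = 0.3460
LCL_R = D₃·R̄ = 0.076 × 0.3460 = 0.0263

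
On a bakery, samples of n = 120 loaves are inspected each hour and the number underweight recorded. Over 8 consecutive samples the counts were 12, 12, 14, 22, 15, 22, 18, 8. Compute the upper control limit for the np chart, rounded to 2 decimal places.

26.36

p̄ = Σdᵢ / (k·n) = 123 / (8 × 120) = 0.12812
UCL = np̄ + 3·√(np̄(1−p̄)) = 15.3750 + 3 × √(15.3750×0.87187) = 15.3750 + 3 × 3.6613 = 26.3589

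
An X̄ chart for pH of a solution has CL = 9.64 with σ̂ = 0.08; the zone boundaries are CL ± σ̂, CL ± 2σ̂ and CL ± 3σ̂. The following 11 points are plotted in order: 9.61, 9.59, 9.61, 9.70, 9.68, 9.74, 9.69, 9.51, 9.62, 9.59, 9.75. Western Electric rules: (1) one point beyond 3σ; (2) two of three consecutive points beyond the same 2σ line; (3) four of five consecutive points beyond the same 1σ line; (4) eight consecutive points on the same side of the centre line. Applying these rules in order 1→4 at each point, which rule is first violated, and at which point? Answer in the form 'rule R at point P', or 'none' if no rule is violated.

Zone of each point (C = within 1σ̂, B = 1σ̂–2σ̂, A = 2σ̂–3σ̂, * = beyond 3σ̂; sign = side of CL): 1:-C, 2:-C, 3:-C, 4:+C, 5:+C, 6:+B, 7:+C, 8:-B, 9:-C, 10:-C, 11:+B
No rule fires across all 11 points.

none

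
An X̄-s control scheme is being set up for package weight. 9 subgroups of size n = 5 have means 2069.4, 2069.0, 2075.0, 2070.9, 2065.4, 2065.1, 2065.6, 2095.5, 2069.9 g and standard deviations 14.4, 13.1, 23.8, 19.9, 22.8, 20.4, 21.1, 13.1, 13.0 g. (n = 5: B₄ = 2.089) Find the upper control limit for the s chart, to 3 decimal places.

s̄ = (14.4 + 13.1 + 23.8 + 19.9 + 22.8 + 20.4 + 21.1 + 13.1 + 13.0) / 9 = 17.9556
UCL_s = B₄·s̄ = 2.089 × 17.9556 = 37.5092

37.509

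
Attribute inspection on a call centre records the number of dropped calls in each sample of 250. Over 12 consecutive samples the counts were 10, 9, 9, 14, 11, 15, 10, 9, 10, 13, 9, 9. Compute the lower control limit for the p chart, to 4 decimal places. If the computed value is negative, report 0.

0.0043

p̄ = Σdᵢ / (k·n) = 128 / (12 × 250) = 0.04267
LCL = p̄ − 3·√(p̄(1−p̄)/n) = 0.04267 − 3 × 0.01278 = 0.00432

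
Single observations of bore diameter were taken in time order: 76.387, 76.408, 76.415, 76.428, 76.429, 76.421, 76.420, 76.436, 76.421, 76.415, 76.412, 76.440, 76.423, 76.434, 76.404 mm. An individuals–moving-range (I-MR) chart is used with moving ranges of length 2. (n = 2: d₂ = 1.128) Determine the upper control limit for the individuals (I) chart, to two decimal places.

76.45

X̄ = (76.387 + 76.408 + 76.415 + 76.428 + 76.429 + 76.421 + 76.420 + 76.436 + 76.421 + 76.415 + 76.412 + 76.440 + 76.423 + 76.434 + 76.404) / 15 = 76.4195
Moving ranges: 0.021, 0.007, 0.013, 0.001, 0.008, 0.001, 0.016, 0.015, 0.006, 0.003, 0.028, 0.017, 0.011, 0.030; M̄R̄ = 0.1770 / 14 = 0.0126
UCL = X̄ + 3·M̄R̄/d₂ = 76.4195 + 3 × 0.0126 / 1.128 = 76.4532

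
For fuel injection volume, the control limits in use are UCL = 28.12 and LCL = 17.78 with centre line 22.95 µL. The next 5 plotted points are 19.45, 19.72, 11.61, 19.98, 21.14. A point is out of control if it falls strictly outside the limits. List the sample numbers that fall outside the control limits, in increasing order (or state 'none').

3

Compare each point to [17.78, 28.12]: sample 3 = 11.61 < LCL.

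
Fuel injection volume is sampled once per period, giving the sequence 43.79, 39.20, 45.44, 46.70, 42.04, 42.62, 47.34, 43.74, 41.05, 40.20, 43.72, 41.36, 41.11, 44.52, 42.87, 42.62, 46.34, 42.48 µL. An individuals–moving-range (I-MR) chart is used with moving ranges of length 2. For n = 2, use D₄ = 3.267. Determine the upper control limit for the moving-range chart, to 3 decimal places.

Moving ranges: 4.59, 6.24, 1.26, 4.66, 0.58, 4.72, 3.60, 2.69, 0.85, 3.52, 2.36, 0.25, 3.41, 1.65, 0.25, 3.72, 3.86; M̄R̄ = 48.2100 / 17 = 2.8359
UCL_MR = D₄·M̄R̄ = 3.267 × 2.8359 = 9.2648

9.265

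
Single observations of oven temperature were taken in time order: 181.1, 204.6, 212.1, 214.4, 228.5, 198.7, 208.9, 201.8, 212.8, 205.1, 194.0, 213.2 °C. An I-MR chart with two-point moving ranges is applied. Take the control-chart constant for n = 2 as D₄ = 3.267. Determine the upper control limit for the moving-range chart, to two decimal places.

42.62

Moving ranges: 23.5, 7.5, 2.3, 14.1, 29.8, 10.2, 7.1, 11.0, 7.7, 11.1, 19.2; M̄R̄ = 143.5000 / 11 = 13.0455
UCL_MR = D₄·M̄R̄ = 3.267 × 13.0455 = 42.6195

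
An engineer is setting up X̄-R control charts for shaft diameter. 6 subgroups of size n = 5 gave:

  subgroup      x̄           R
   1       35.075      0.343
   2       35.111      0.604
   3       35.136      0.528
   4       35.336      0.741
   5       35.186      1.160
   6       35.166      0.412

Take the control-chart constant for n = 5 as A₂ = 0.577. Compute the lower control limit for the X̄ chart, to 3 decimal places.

34.804

X̄̄ = (35.075 + 35.111 + 35.136 + 35.336 + 35.186 + 35.166) / 6 = 211.0100 / 6 = 35.1683
R̄ = (0.343 + 0.604 + 0.528 + 0.741 + 1.160 + 0.412) / 6 = 3.7880 / 6 = 0.6313
LCL = X̄̄ − A₂·R̄ = 35.1683 − 0.577 × 0.6313 = 34.8041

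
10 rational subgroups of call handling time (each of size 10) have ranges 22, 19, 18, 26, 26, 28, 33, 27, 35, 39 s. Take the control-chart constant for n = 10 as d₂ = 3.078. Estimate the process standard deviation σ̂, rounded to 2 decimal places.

R̄ = (22 + 19 + 18 + 26 + 26 + 28 + 33 + 27 + 35 + 39) / 10 = 27.3000
σ̂ = R̄ / d₂ = 27.3000 / 3.078 = 8.8694

8.87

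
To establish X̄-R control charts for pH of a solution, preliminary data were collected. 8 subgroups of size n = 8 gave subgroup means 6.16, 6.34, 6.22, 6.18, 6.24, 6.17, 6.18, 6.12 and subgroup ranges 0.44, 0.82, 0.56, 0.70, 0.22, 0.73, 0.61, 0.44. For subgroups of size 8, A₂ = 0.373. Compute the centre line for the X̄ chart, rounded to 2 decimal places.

6.20

X̄̄ = (6.16 + 6.34 + 6.22 + 6.18 + 6.24 + 6.17 + 6.18 + 6.12) / 8 = 49.6100 / 8 = 6.2012
CL = X̄̄ = 6.2012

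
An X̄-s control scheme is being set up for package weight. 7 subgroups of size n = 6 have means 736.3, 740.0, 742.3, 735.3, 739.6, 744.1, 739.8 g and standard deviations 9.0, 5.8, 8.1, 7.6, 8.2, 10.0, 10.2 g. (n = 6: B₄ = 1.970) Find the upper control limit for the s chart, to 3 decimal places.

16.576

s̄ = (9.0 + 5.8 + 8.1 + 7.6 + 8.2 + 10.0 + 10.2) / 7 = 8.4143
UCL_s = B₄·s̄ = 1.970 × 8.4143 = 16.5761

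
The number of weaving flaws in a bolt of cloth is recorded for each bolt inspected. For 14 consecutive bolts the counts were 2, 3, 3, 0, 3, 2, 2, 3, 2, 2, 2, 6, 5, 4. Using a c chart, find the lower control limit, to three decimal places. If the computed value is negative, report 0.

0.000

c̄ = (2 + 3 + 3 + 0 + 3 + 2 + 2 + 3 + 2 + 2 + 2 + 6 + 5 + 4) / 14 = 39 / 14 = 2.7857
LCL = c̄ − 3√c̄ = 2.7857 − 3 × 1.6690 = -2.2214 → 0 (cannot be negative)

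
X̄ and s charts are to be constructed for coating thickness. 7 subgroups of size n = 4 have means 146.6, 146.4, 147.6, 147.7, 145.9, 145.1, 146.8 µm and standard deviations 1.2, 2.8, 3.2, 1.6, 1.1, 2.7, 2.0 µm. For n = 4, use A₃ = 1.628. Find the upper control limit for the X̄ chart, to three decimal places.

149.981

X̄̄ = (146.6 + 146.4 + 147.6 + 147.7 + 145.9 + 145.1 + 146.8) / 7 = 146.5857
s̄ = (1.2 + 2.8 + 3.2 + 1.6 + 1.1 + 2.7 + 2.0) / 7 = 2.0857
UCL = X̄̄ + A₃·s̄ = 146.5857 + 1.628 × 2.0857 = 149.9813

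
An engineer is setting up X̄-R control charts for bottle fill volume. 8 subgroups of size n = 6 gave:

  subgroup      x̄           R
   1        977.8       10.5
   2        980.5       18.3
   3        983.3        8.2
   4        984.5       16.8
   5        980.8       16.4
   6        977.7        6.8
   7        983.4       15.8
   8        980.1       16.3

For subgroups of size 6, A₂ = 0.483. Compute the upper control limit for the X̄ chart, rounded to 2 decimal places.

987.60

X̄̄ = (977.8 + 980.5 + 983.3 + 984.5 + 980.8 + 977.7 + 983.4 + 980.1) / 8 = 7848.1000 / 8 = 981.0125
R̄ = (10.5 + 18.3 + 8.2 + 16.8 + 16.4 + 6.8 + 15.8 + 16.3) / 8 = 109.1000 / 8 = 13.6375
UCL = X̄̄ + A₂·R̄ = 981.0125 + 0.483 × 13.6375 = 987.5994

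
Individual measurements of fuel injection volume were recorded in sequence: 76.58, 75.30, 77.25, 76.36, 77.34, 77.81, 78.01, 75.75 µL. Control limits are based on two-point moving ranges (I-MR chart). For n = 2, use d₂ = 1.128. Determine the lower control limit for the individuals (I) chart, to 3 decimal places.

X̄ = (76.58 + 75.30 + 77.25 + 76.36 + 77.34 + 77.81 + 78.01 + 75.75) / 8 = 76.8000
Moving ranges: 1.28, 1.95, 0.89, 0.98, 0.47, 0.20, 2.26; M̄R̄ = 8.0300 / 7 = 1.1471
LCL = X̄ − 3·M̄R̄/d₂ = 76.8000 − 3 × 1.1471 / 1.128 = 73.7491

73.749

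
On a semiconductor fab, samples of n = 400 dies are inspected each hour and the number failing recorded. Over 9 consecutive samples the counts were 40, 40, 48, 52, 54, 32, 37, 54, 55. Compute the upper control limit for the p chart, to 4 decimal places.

0.1622

p̄ = Σdᵢ / (k·n) = 412 / (9 × 400) = 0.11444
UCL = p̄ + 3·√(p̄(1−p̄)/n) = 0.11444 + 3 × √(0.11444×0.88556/400) = 0.11444 + 3 × 0.01592 = 0.16220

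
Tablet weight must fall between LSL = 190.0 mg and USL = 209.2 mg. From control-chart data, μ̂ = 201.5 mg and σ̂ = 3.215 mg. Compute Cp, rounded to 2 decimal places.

1.00

Cp = (USL − LSL) / (6σ̂) = (209.2 − 190.0) / (6 × 3.215) = 19.2000 / 19.2900 = 0.9953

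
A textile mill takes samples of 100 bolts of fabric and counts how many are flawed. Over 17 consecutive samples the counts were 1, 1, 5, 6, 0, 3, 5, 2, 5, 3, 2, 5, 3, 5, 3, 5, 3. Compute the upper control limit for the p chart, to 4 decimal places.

0.0875

p̄ = Σdᵢ / (k·n) = 57 / (17 × 100) = 0.03353
UCL = p̄ + 3·√(p̄(1−p̄)/n) = 0.03353 + 3 × √(0.03353×0.96647/100) = 0.03353 + 3 × 0.01800 = 0.08753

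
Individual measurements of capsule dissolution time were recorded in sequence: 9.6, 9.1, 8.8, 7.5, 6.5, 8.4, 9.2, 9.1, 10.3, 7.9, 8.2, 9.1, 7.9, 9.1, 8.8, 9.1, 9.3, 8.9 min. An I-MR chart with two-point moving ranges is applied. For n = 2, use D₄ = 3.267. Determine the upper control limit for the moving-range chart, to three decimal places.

Moving ranges: 0.5, 0.3, 1.3, 1.0, 1.9, 0.8, 0.1, 1.2, 2.4, 0.3, 0.9, 1.2, 1.2, 0.3, 0.3, 0.2, 0.4; M̄R̄ = 14.3000 / 17 = 0.8412
UCL_MR = D₄·M̄R̄ = 3.267 × 0.8412 = 2.7481

2.748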